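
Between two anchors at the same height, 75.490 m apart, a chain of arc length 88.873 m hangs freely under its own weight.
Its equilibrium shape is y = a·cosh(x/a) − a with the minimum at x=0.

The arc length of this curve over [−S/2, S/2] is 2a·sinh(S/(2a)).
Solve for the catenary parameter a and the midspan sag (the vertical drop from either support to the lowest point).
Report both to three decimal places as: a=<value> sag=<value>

seed: a₀ = √(S³/(24(L−S))) = √(75.490³/(24·13.383)) = 36.597530
iter 1: u=1.031354  f(a)=+7.301e-01  f'(a)=-8.122e-01  a ← 36.597530 − (+7.301e-01/-8.122e-01) = 37.496436
iter 2: u=1.006629  f(a)=+2.776e-02  f'(a)=-7.515e-01  a ← 37.496436 − (+2.776e-02/-7.515e-01) = 37.533382
iter 3: u=1.005638  f(a)=+4.367e-05  f'(a)=-7.491e-01  a ← 37.533382 − (+4.367e-05/-7.491e-01) = 37.533440
iter 4: u=1.005637  f(a)=+1.084e-10  f'(a)=-7.491e-01  a ← 37.533440 − (+1.084e-10/-7.491e-01) = 37.533440
iter 5: u=1.005637  f(a)=-2.842e-14  f'(a)=-7.491e-01  a ← 37.533440 − (-2.842e-14/-7.491e-01) = 37.533440
converged: |Δa| < 1e-12 after 5 iterations
sag = a·(cosh(S/(2a)) − 1) = 37.533440·(cosh(1.005637) − 1) = 20.633231
T_max/T_min = cosh(S/(2a)) = 1.549729

a=37.533 sag=20.633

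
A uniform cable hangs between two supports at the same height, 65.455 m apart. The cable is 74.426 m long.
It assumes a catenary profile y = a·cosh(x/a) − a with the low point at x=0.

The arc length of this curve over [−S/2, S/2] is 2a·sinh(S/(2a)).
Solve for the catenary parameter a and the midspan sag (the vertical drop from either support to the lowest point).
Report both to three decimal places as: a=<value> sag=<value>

a=36.810 sag=15.533

seed: a₀ = √(S³/(24(L−S))) = √(65.455³/(24·8.971)) = 36.090109
iter 1: u=0.906827  f(a)=+3.762e-01  f'(a)=-5.392e-01  a ← 36.090109 − (+3.762e-01/-5.392e-01) = 36.787683
iter 2: u=0.889632  f(a)=+1.118e-02  f'(a)=-5.076e-01  a ← 36.787683 − (+1.118e-02/-5.076e-01) = 36.809714
iter 3: u=0.889100  f(a)=+1.056e-05  f'(a)=-5.067e-01  a ← 36.809714 − (+1.056e-05/-5.067e-01) = 36.809735
iter 4: u=0.889099  f(a)=+9.422e-12  f'(a)=-5.067e-01  a ← 36.809735 − (+9.422e-12/-5.067e-01) = 36.809735
converged: |Δa| < 1e-12 after 4 iterations
sag = a·(cosh(S/(2a)) − 1) = 36.809735·(cosh(0.889099) − 1) = 15.533020
T_max/T_min = cosh(S/(2a)) = 1.421981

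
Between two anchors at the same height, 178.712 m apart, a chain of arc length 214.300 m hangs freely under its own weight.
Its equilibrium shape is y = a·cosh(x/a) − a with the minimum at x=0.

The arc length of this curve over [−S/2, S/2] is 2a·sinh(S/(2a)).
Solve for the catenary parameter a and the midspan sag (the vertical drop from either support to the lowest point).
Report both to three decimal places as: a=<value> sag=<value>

a=84.085 sag=52.119

seed: a₀ = √(S³/(24(L−S))) = √(178.712³/(24·35.588)) = 81.747252
iter 1: u=1.093077  f(a)=+2.188e+00  f'(a)=-9.793e-01  a ← 81.747252 − (+2.188e+00/-9.793e-01) = 83.981151
iter 2: u=1.064001  f(a)=+9.288e-02  f'(a)=-8.977e-01  a ← 83.981151 − (+9.288e-02/-8.977e-01) = 84.084610
iter 3: u=1.062691  f(a)=+1.838e-04  f'(a)=-8.941e-01  a ← 84.084610 − (+1.838e-04/-8.941e-01) = 84.084815
iter 4: u=1.062689  f(a)=+7.236e-10  f'(a)=-8.941e-01  a ← 84.084815 − (+7.236e-10/-8.941e-01) = 84.084815
iter 5: u=1.062689  f(a)=-2.842e-14  f'(a)=-8.941e-01  a ← 84.084815 − (-2.842e-14/-8.941e-01) = 84.084815
converged: |Δa| < 1e-12 after 5 iterations
sag = a·(cosh(S/(2a)) − 1) = 84.084815·(cosh(1.062689) − 1) = 52.118630
T_max/T_min = cosh(S/(2a)) = 1.619834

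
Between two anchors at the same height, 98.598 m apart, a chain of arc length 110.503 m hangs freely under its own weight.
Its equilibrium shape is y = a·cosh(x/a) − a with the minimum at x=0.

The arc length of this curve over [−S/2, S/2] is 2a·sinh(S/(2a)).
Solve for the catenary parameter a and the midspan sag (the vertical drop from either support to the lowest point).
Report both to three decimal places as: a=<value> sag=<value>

a=58.941 sag=21.847

seed: a₀ = √(S³/(24(L−S))) = √(98.598³/(24·11.905)) = 57.920438
iter 1: u=0.851150  f(a)=+4.387e-01  f'(a)=-4.416e-01  a ← 57.920438 − (+4.387e-01/-4.416e-01) = 58.913879
iter 2: u=0.836798  f(a)=+1.154e-02  f'(a)=-4.187e-01  a ← 58.913879 − (+1.154e-02/-4.187e-01) = 58.941449
iter 3: u=0.836406  f(a)=+8.467e-06  f'(a)=-4.181e-01  a ← 58.941449 − (+8.467e-06/-4.181e-01) = 58.941469
iter 4: u=0.836406  f(a)=+4.562e-12  f'(a)=-4.181e-01  a ← 58.941469 − (+4.562e-12/-4.181e-01) = 58.941469
converged: |Δa| < 1e-12 after 4 iterations
sag = a·(cosh(S/(2a)) − 1) = 58.941469·(cosh(0.836406) − 1) = 21.847299
T_max/T_min = cosh(S/(2a)) = 1.370661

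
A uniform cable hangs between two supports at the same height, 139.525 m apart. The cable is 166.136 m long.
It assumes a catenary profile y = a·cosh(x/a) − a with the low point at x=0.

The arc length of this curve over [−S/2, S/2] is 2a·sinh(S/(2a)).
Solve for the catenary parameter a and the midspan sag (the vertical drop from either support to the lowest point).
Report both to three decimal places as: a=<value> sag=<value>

a=67.003 sag=39.719

seed: a₀ = √(S³/(24(L−S))) = √(139.525³/(24·26.611)) = 65.214149
iter 1: u=1.069745  f(a)=+1.565e+00  f'(a)=-9.134e-01  a ← 65.214149 − (+1.565e+00/-9.134e-01) = 66.927274
iter 2: u=1.042363  f(a)=+6.378e-02  f'(a)=-8.403e-01  a ← 66.927274 − (+6.378e-02/-8.403e-01) = 67.003173
iter 3: u=1.041182  f(a)=+1.159e-04  f'(a)=-8.373e-01  a ← 67.003173 − (+1.159e-04/-8.373e-01) = 67.003311
iter 4: u=1.041180  f(a)=+3.845e-10  f'(a)=-8.373e-01  a ← 67.003311 − (+3.845e-10/-8.373e-01) = 67.003311
iter 5: u=1.041180  f(a)=+2.842e-14  f'(a)=-8.373e-01  a ← 67.003311 − (+2.842e-14/-8.373e-01) = 67.003311
converged: |Δa| < 1e-12 after 5 iterations
sag = a·(cosh(S/(2a)) − 1) = 67.003311·(cosh(1.041180) − 1) = 39.719397
T_max/T_min = cosh(S/(2a)) = 1.592798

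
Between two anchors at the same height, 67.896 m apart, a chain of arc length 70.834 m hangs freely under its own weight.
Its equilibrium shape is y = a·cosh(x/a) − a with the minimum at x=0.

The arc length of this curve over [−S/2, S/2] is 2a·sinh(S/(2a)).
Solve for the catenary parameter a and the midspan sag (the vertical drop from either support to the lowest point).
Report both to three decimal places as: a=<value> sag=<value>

seed: a₀ = √(S³/(24(L−S))) = √(67.896³/(24·2.938)) = 66.624623
iter 1: u=0.509541  f(a)=+3.838e-02  f'(a)=-9.051e-02  a ← 66.624623 − (+3.838e-02/-9.051e-02) = 67.048643
iter 2: u=0.506319  f(a)=+3.695e-04  f'(a)=-8.877e-02  a ← 67.048643 − (+3.695e-04/-8.877e-02) = 67.052804
iter 3: u=0.506288  f(a)=+3.498e-08  f'(a)=-8.875e-02  a ← 67.052804 − (+3.498e-08/-8.875e-02) = 67.052805
iter 4: u=0.506288  f(a)=+0.000e+00  f'(a)=-8.875e-02  a ← 67.052805 − (+0.000e+00/-8.875e-02) = 67.052805
converged: |Δa| < 1e-12 after 4 iterations
sag = a·(cosh(S/(2a)) − 1) = 67.052805·(cosh(0.506288) − 1) = 8.778867
T_max/T_min = cosh(S/(2a)) = 1.130925

a=67.053 sag=8.779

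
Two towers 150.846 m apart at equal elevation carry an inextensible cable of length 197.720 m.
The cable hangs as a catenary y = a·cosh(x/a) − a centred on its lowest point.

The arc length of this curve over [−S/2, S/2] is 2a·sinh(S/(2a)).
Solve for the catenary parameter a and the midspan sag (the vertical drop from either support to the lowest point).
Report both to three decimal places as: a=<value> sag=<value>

seed: a₀ = √(S³/(24(L−S))) = √(150.846³/(24·46.874)) = 55.236871
iter 1: u=1.365447  f(a)=+4.569e+00  f'(a)=-2.035e+00  a ← 55.236871 − (+4.569e+00/-2.035e+00) = 57.481482
iter 2: u=1.312127  f(a)=+2.932e-01  f'(a)=-1.782e+00  a ← 57.481482 − (+2.932e-01/-1.782e+00) = 57.646062
iter 3: u=1.308381  f(a)=+1.391e-03  f'(a)=-1.765e+00  a ← 57.646062 − (+1.391e-03/-1.765e+00) = 57.646850
iter 4: u=1.308363  f(a)=+3.165e-08  f'(a)=-1.765e+00  a ← 57.646850 − (+3.165e-08/-1.765e+00) = 57.646850
iter 5: u=1.308363  f(a)=+0.000e+00  f'(a)=-1.765e+00  a ← 57.646850 − (+0.000e+00/-1.765e+00) = 57.646850
converged: |Δa| < 1e-12 after 5 iterations
sag = a·(cosh(S/(2a)) − 1) = 57.646850·(cosh(1.308363) − 1) = 56.792911
T_max/T_min = cosh(S/(2a)) = 1.985187

a=57.647 sag=56.793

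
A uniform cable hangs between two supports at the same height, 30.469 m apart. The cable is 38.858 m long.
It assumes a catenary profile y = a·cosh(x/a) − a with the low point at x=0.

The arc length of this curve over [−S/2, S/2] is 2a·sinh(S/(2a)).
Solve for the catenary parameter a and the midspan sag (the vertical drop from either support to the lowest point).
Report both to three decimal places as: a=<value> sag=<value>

seed: a₀ = √(S³/(24(L−S))) = √(30.469³/(24·8.389)) = 11.852954
iter 1: u=1.285291  f(a)=+7.208e-01  f'(a)=-1.664e+00  a ← 11.852954 − (+7.208e-01/-1.664e+00) = 12.286243
iter 2: u=1.239964  f(a)=+4.141e-02  f'(a)=-1.477e+00  a ← 12.286243 − (+4.141e-02/-1.477e+00) = 12.314271
iter 3: u=1.237142  f(a)=+1.551e-04  f'(a)=-1.466e+00  a ← 12.314271 − (+1.551e-04/-1.466e+00) = 12.314377
iter 4: u=1.237131  f(a)=+2.194e-09  f'(a)=-1.466e+00  a ← 12.314377 − (+2.194e-09/-1.466e+00) = 12.314377
iter 5: u=1.237131  f(a)=+7.105e-15  f'(a)=-1.466e+00  a ← 12.314377 − (+7.105e-15/-1.466e+00) = 12.314377
converged: |Δa| < 1e-12 after 5 iterations
sag = a·(cosh(S/(2a)) − 1) = 12.314377·(cosh(1.237131) − 1) = 10.688447
T_max/T_min = cosh(S/(2a)) = 1.867965

a=12.314 sag=10.688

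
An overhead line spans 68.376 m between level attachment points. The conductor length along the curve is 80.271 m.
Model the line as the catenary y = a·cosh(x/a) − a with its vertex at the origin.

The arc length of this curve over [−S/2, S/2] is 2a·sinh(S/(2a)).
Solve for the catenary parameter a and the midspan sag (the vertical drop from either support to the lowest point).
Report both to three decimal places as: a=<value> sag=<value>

seed: a₀ = √(S³/(24(L−S))) = √(68.376³/(24·11.895)) = 33.463217
iter 1: u=1.021659  f(a)=+6.364e-01  f'(a)=-7.880e-01  a ← 33.463217 − (+6.364e-01/-7.880e-01) = 34.270935
iter 2: u=0.997580  f(a)=+2.377e-02  f'(a)=-7.301e-01  a ← 34.270935 − (+2.377e-02/-7.301e-01) = 34.303496
iter 3: u=0.996633  f(a)=+3.602e-05  f'(a)=-7.279e-01  a ← 34.303496 − (+3.602e-05/-7.279e-01) = 34.303545
iter 4: u=0.996632  f(a)=+8.293e-11  f'(a)=-7.279e-01  a ← 34.303545 − (+8.293e-11/-7.279e-01) = 34.303545
iter 5: u=0.996632  f(a)=+1.421e-14  f'(a)=-7.279e-01  a ← 34.303545 − (+1.421e-14/-7.279e-01) = 34.303545
converged: |Δa| < 1e-12 after 5 iterations
sag = a·(cosh(S/(2a)) − 1) = 34.303545·(cosh(0.996632) − 1) = 18.494102
T_max/T_min = cosh(S/(2a)) = 1.539131

a=34.304 sag=18.494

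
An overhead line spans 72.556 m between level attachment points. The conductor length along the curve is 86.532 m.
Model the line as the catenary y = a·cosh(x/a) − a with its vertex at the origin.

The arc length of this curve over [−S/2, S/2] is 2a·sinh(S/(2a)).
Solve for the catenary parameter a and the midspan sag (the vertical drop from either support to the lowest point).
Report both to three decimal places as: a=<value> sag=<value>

a=34.680 sag=20.770

seed: a₀ = √(S³/(24(L−S))) = √(72.556³/(24·13.976)) = 33.745272
iter 1: u=1.075054  f(a)=+8.302e-01  f'(a)=-9.281e-01  a ← 33.745272 − (+8.302e-01/-9.281e-01) = 34.639812
iter 2: u=1.047292  f(a)=+3.416e-02  f'(a)=-8.531e-01  a ← 34.639812 − (+3.416e-02/-8.531e-01) = 34.679849
iter 3: u=1.046083  f(a)=+6.331e-05  f'(a)=-8.500e-01  a ← 34.679849 − (+6.331e-05/-8.500e-01) = 34.679924
iter 4: u=1.046081  f(a)=+2.184e-10  f'(a)=-8.500e-01  a ← 34.679924 − (+2.184e-10/-8.500e-01) = 34.679924
iter 5: u=1.046081  f(a)=+1.421e-14  f'(a)=-8.500e-01  a ← 34.679924 − (+1.421e-14/-8.500e-01) = 34.679924
converged: |Δa| < 1e-12 after 5 iterations
sag = a·(cosh(S/(2a)) − 1) = 34.679924·(cosh(1.046081) − 1) = 20.769548
T_max/T_min = cosh(S/(2a)) = 1.598893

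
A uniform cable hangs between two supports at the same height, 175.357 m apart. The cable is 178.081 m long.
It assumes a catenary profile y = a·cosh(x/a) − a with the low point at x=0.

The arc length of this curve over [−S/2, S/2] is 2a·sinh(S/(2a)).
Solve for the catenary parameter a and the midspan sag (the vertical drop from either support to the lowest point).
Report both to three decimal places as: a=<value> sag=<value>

a=287.861 sag=13.456

seed: a₀ = √(S³/(24(L−S))) = √(175.357³/(24·2.724)) = 287.194083
iter 1: u=0.305294  f(a)=+1.272e-02  f'(a)=-1.915e-02  a ← 287.194083 − (+1.272e-02/-1.915e-02) = 287.858548
iter 2: u=0.304589  f(a)=+4.429e-05  f'(a)=-1.901e-02  a ← 287.858548 − (+4.429e-05/-1.901e-02) = 287.860878
iter 3: u=0.304586  f(a)=+5.409e-10  f'(a)=-1.901e-02  a ← 287.860878 − (+5.409e-10/-1.901e-02) = 287.860878
iter 4: u=0.304586  f(a)=-2.842e-14  f'(a)=-1.901e-02  a ← 287.860878 − (-2.842e-14/-1.901e-02) = 287.860878
converged: |Δa| < 1e-12 after 4 iterations
sag = a·(cosh(S/(2a)) − 1) = 287.860878·(cosh(0.304586) − 1) = 13.456390
T_max/T_min = cosh(S/(2a)) = 1.046746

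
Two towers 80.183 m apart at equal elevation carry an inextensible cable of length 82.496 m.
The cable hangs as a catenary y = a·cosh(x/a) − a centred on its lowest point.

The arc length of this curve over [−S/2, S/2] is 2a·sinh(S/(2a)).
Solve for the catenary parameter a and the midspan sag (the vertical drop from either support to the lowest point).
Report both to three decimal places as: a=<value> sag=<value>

a=96.782 sag=8.423

seed: a₀ = √(S³/(24(L−S))) = √(80.183³/(24·2.313)) = 96.367372
iter 1: u=0.416028  f(a)=+2.010e-02  f'(a)=-4.884e-02  a ← 96.367372 − (+2.010e-02/-4.884e-02) = 96.778907
iter 2: u=0.414259  f(a)=+1.295e-04  f'(a)=-4.821e-02  a ← 96.778907 − (+1.295e-04/-4.821e-02) = 96.781592
iter 3: u=0.414247  f(a)=+5.451e-09  f'(a)=-4.821e-02  a ← 96.781592 − (+5.451e-09/-4.821e-02) = 96.781592
iter 4: u=0.414247  f(a)=-1.421e-14  f'(a)=-4.821e-02  a ← 96.781592 − (-1.421e-14/-4.821e-02) = 96.781592
converged: |Δa| < 1e-12 after 4 iterations
sag = a·(cosh(S/(2a)) − 1) = 96.781592·(cosh(0.414247) − 1) = 8.423323
T_max/T_min = cosh(S/(2a)) = 1.087034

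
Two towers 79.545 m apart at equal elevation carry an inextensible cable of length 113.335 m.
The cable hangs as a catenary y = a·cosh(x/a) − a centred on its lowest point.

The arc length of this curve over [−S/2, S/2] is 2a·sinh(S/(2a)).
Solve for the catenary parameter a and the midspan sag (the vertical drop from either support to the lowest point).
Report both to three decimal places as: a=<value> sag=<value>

seed: a₀ = √(S³/(24(L−S))) = √(79.545³/(24·33.790)) = 24.912632
iter 1: u=1.596479  f(a)=+4.577e+00  f'(a)=-3.470e+00  a ← 24.912632 − (+4.577e+00/-3.470e+00) = 26.231595
iter 2: u=1.516206  f(a)=+3.886e-01  f'(a)=-2.904e+00  a ← 26.231595 − (+3.886e-01/-2.904e+00) = 26.365426
iter 3: u=1.508510  f(a)=+3.376e-03  f'(a)=-2.853e+00  a ← 26.365426 − (+3.376e-03/-2.853e+00) = 26.366609
iter 4: u=1.508442  f(a)=+2.596e-07  f'(a)=-2.853e+00  a ← 26.366609 − (+2.596e-07/-2.853e+00) = 26.366609
iter 5: u=1.508442  f(a)=-1.421e-14  f'(a)=-2.853e+00  a ← 26.366609 − (-1.421e-14/-2.853e+00) = 26.366609
converged: |Δa| < 1e-12 after 5 iterations
sag = a·(cosh(S/(2a)) − 1) = 26.366609·(cosh(1.508442) − 1) = 36.134620
T_max/T_min = cosh(S/(2a)) = 2.370469

a=26.367 sag=36.135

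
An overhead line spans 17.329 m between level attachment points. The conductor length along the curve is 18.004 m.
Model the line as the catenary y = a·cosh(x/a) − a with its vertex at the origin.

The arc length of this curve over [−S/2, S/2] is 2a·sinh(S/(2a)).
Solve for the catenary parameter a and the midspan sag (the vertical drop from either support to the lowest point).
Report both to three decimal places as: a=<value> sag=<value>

seed: a₀ = √(S³/(24(L−S))) = √(17.329³/(24·0.675)) = 17.922672
iter 1: u=0.483438  f(a)=+7.932e-03  f'(a)=-7.710e-02  a ← 17.922672 − (+7.932e-03/-7.710e-02) = 18.025550
iter 2: u=0.480679  f(a)=+6.881e-05  f'(a)=-7.577e-02  a ← 18.025550 − (+6.881e-05/-7.577e-02) = 18.026459
iter 3: u=0.480655  f(a)=+5.280e-09  f'(a)=-7.575e-02  a ← 18.026459 − (+5.280e-09/-7.575e-02) = 18.026459
iter 4: u=0.480655  f(a)=+0.000e+00  f'(a)=-7.575e-02  a ← 18.026459 − (+0.000e+00/-7.575e-02) = 18.026459
converged: |Δa| < 1e-12 after 4 iterations
sag = a·(cosh(S/(2a)) − 1) = 18.026459·(cosh(0.480655) − 1) = 2.122715
T_max/T_min = cosh(S/(2a)) = 1.117756

a=18.026 sag=2.123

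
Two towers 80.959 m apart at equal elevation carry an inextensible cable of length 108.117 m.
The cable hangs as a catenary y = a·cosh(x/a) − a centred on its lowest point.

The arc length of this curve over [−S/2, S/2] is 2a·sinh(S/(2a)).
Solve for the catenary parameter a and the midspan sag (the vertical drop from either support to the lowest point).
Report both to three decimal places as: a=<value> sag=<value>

seed: a₀ = √(S³/(24(L−S))) = √(80.959³/(24·27.158)) = 28.532721
iter 1: u=1.418705  f(a)=+2.868e+00  f'(a)=-2.315e+00  a ← 28.532721 − (+2.868e+00/-2.315e+00) = 29.771299
iter 2: u=1.359682  f(a)=+1.973e-01  f'(a)=-2.007e+00  a ← 29.771299 − (+1.973e-01/-2.007e+00) = 29.869617
iter 3: u=1.355207  f(a)=+1.087e-03  f'(a)=-1.985e+00  a ← 29.869617 − (+1.087e-03/-1.985e+00) = 29.870165
iter 4: u=1.355182  f(a)=+3.335e-08  f'(a)=-1.985e+00  a ← 29.870165 − (+3.335e-08/-1.985e+00) = 29.870165
iter 5: u=1.355182  f(a)=-2.842e-14  f'(a)=-1.985e+00  a ← 29.870165 − (-2.842e-14/-1.985e+00) = 29.870165
converged: |Δa| < 1e-12 after 5 iterations
sag = a·(cosh(S/(2a)) − 1) = 29.870165·(cosh(1.355182) − 1) = 31.891864
T_max/T_min = cosh(S/(2a)) = 2.067683

a=29.870 sag=31.892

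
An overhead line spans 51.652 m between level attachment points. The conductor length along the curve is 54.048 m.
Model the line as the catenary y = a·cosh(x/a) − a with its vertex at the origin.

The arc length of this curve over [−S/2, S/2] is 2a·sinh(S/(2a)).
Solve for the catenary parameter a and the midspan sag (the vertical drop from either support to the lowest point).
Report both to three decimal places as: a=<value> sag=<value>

a=49.290 sag=6.922

seed: a₀ = √(S³/(24(L−S))) = √(51.652³/(24·2.396)) = 48.953268
iter 1: u=0.527564  f(a)=+3.357e-02  f'(a)=-1.006e-01  a ← 48.953268 − (+3.357e-02/-1.006e-01) = 49.286780
iter 2: u=0.523994  f(a)=+3.461e-04  f'(a)=-9.858e-02  a ← 49.286780 − (+3.461e-04/-9.858e-02) = 49.290291
iter 3: u=0.523957  f(a)=+3.765e-08  f'(a)=-9.855e-02  a ← 49.290291 − (+3.765e-08/-9.855e-02) = 49.290292
iter 4: u=0.523957  f(a)=+1.421e-14  f'(a)=-9.855e-02  a ← 49.290292 − (+1.421e-14/-9.855e-02) = 49.290292
converged: |Δa| < 1e-12 after 4 iterations
sag = a·(cosh(S/(2a)) − 1) = 49.290292·(cosh(0.523957) − 1) = 6.922068
T_max/T_min = cosh(S/(2a)) = 1.140435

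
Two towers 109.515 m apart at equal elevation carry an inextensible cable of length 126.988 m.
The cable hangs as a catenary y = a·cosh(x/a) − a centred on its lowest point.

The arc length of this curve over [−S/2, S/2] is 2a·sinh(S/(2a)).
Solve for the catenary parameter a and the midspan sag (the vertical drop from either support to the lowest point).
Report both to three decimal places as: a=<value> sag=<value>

a=57.258 sag=28.240

seed: a₀ = √(S³/(24(L−S))) = √(109.515³/(24·17.473)) = 55.965586
iter 1: u=0.978414  f(a)=+8.557e-01  f'(a)=-6.863e-01  a ← 55.965586 − (+8.557e-01/-6.863e-01) = 57.212400
iter 2: u=0.957091  f(a)=+2.943e-02  f'(a)=-6.398e-01  a ← 57.212400 − (+2.943e-02/-6.398e-01) = 57.258398
iter 3: u=0.956323  f(a)=+3.756e-05  f'(a)=-6.382e-01  a ← 57.258398 − (+3.756e-05/-6.382e-01) = 57.258457
iter 4: u=0.956322  f(a)=+6.135e-11  f'(a)=-6.382e-01  a ← 57.258457 − (+6.135e-11/-6.382e-01) = 57.258457
iter 5: u=0.956322  f(a)=+0.000e+00  f'(a)=-6.382e-01  a ← 57.258457 − (+0.000e+00/-6.382e-01) = 57.258457
converged: |Δa| < 1e-12 after 5 iterations
sag = a·(cosh(S/(2a)) − 1) = 57.258457·(cosh(0.956322) − 1) = 28.240192
T_max/T_min = cosh(S/(2a)) = 1.493206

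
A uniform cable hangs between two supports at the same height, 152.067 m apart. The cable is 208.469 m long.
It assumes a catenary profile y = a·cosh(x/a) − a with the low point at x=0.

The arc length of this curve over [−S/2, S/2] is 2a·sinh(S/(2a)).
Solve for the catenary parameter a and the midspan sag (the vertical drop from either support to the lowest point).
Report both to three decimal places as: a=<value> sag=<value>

seed: a₀ = √(S³/(24(L−S))) = √(152.067³/(24·56.402)) = 50.968235
iter 1: u=1.491782  f(a)=+6.619e+00  f'(a)=-2.747e+00  a ← 50.968235 − (+6.619e+00/-2.747e+00) = 53.378131
iter 2: u=1.424432  f(a)=+4.984e-01  f'(a)=-2.347e+00  a ← 53.378131 − (+4.984e-01/-2.347e+00) = 53.590469
iter 3: u=1.418788  f(a)=+3.334e-03  f'(a)=-2.316e+00  a ← 53.590469 − (+3.334e-03/-2.316e+00) = 53.591909
iter 4: u=1.418750  f(a)=+1.515e-07  f'(a)=-2.316e+00  a ← 53.591909 − (+1.515e-07/-2.316e+00) = 53.591909
iter 5: u=1.418750  f(a)=+0.000e+00  f'(a)=-2.316e+00  a ← 53.591909 − (+0.000e+00/-2.316e+00) = 53.591909
converged: |Δa| < 1e-12 after 5 iterations
sag = a·(cosh(S/(2a)) − 1) = 53.591909·(cosh(1.418750) − 1) = 63.612714
T_max/T_min = cosh(S/(2a)) = 2.186984

a=53.592 sag=63.613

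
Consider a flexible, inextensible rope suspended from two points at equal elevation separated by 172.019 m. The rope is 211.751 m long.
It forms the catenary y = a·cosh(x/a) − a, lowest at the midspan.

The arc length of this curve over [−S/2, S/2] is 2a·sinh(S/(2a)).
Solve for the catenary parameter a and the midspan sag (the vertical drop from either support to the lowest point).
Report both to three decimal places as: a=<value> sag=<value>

seed: a₀ = √(S³/(24(L−S))) = √(172.019³/(24·39.732)) = 73.061535
iter 1: u=1.177220  f(a)=+2.846e+00  f'(a)=-1.246e+00  a ← 73.061535 − (+2.846e+00/-1.246e+00) = 75.345406
iter 2: u=1.141536  f(a)=+1.389e-01  f'(a)=-1.127e+00  a ← 75.345406 − (+1.389e-01/-1.127e+00) = 75.468632
iter 3: u=1.139672  f(a)=+3.684e-04  f'(a)=-1.121e+00  a ← 75.468632 − (+3.684e-04/-1.121e+00) = 75.468960
iter 4: u=1.139667  f(a)=+2.607e-09  f'(a)=-1.121e+00  a ← 75.468960 − (+2.607e-09/-1.121e+00) = 75.468960
iter 5: u=1.139667  f(a)=+5.684e-14  f'(a)=-1.121e+00  a ← 75.468960 − (+5.684e-14/-1.121e+00) = 75.468960
converged: |Δa| < 1e-12 after 5 iterations
sag = a·(cosh(S/(2a)) − 1) = 75.468960·(cosh(1.139667) − 1) = 54.550982
T_max/T_min = cosh(S/(2a)) = 1.722827

a=75.469 sag=54.551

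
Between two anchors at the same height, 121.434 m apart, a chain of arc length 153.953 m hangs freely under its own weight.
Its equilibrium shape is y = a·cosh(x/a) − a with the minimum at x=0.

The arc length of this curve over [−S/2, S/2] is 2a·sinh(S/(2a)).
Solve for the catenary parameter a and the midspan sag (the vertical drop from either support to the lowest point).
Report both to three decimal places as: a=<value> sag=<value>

seed: a₀ = √(S³/(24(L−S))) = √(121.434³/(24·32.519)) = 47.900080
iter 1: u=1.267576  f(a)=+2.715e+00  f'(a)=-1.589e+00  a ← 47.900080 − (+2.715e+00/-1.589e+00) = 49.608680
iter 2: u=1.223919  f(a)=+1.520e-01  f'(a)=-1.415e+00  a ← 49.608680 − (+1.520e-01/-1.415e+00) = 49.716077
iter 3: u=1.221275  f(a)=+5.392e-04  f'(a)=-1.405e+00  a ← 49.716077 − (+5.392e-04/-1.405e+00) = 49.716461
iter 4: u=1.221266  f(a)=+6.838e-09  f'(a)=-1.405e+00  a ← 49.716461 − (+6.838e-09/-1.405e+00) = 49.716461
iter 5: u=1.221266  f(a)=-2.842e-14  f'(a)=-1.405e+00  a ← 49.716461 − (-2.842e-14/-1.405e+00) = 49.716461
converged: |Δa| < 1e-12 after 5 iterations
sag = a·(cosh(S/(2a)) − 1) = 49.716461·(cosh(1.221266) − 1) = 41.919275
T_max/T_min = cosh(S/(2a)) = 1.843167

a=49.716 sag=41.919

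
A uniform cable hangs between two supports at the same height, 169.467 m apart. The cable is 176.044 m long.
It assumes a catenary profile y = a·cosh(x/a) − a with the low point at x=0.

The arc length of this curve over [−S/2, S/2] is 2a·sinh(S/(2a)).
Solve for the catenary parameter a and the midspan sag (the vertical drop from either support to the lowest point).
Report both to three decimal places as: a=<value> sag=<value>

seed: a₀ = √(S³/(24(L−S))) = √(169.467³/(24·6.577)) = 175.593393
iter 1: u=0.482555  f(a)=+7.700e-02  f'(a)=-7.667e-02  a ← 175.593393 − (+7.700e-02/-7.667e-02) = 176.597711
iter 2: u=0.479811  f(a)=+6.656e-04  f'(a)=-7.535e-02  a ← 176.597711 − (+6.656e-04/-7.535e-02) = 176.606545
iter 3: u=0.479787  f(a)=+5.070e-08  f'(a)=-7.534e-02  a ← 176.606545 − (+5.070e-08/-7.534e-02) = 176.606546
iter 4: u=0.479787  f(a)=-2.842e-14  f'(a)=-7.534e-02  a ← 176.606546 − (-2.842e-14/-7.534e-02) = 176.606546
converged: |Δa| < 1e-12 after 4 iterations
sag = a·(cosh(S/(2a)) − 1) = 176.606546·(cosh(0.479787) − 1) = 20.719946
T_max/T_min = cosh(S/(2a)) = 1.117323

a=176.607 sag=20.720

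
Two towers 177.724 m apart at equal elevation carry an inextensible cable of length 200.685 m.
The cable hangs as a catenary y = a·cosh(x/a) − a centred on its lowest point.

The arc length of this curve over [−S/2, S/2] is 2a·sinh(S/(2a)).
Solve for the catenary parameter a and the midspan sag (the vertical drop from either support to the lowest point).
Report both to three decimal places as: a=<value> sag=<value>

seed: a₀ = √(S³/(24(L−S))) = √(177.724³/(24·22.961)) = 100.929495
iter 1: u=0.880436  f(a)=+9.065e-01  f'(a)=-4.913e-01  a ← 100.929495 − (+9.065e-01/-4.913e-01) = 102.774855
iter 2: u=0.864628  f(a)=+2.546e-02  f'(a)=-4.640e-01  a ← 102.774855 − (+2.546e-02/-4.640e-01) = 102.829724
iter 3: u=0.864166  f(a)=+2.137e-05  f'(a)=-4.632e-01  a ← 102.829724 − (+2.137e-05/-4.632e-01) = 102.829770
iter 4: u=0.864166  f(a)=+1.506e-11  f'(a)=-4.632e-01  a ← 102.829770 − (+1.506e-11/-4.632e-01) = 102.829770
converged: |Δa| < 1e-12 after 4 iterations
sag = a·(cosh(S/(2a)) − 1) = 102.829770·(cosh(0.864166) − 1) = 40.845485
T_max/T_min = cosh(S/(2a)) = 1.397215

a=102.830 sag=40.845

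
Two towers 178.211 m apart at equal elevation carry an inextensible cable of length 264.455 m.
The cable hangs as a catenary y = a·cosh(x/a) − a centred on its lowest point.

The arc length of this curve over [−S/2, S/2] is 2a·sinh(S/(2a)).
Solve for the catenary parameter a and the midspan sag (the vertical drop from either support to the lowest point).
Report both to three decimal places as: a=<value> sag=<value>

a=55.731 sag=87.761

seed: a₀ = √(S³/(24(L−S))) = √(178.211³/(24·86.244)) = 52.291572
iter 1: u=1.704013  f(a)=+1.342e+01  f'(a)=-4.361e+00  a ← 52.291572 − (+1.342e+01/-4.361e+00) = 55.369299
iter 2: u=1.609294  f(a)=+1.276e+00  f'(a)=-3.568e+00  a ← 55.369299 − (+1.276e+00/-3.568e+00) = 55.727010
iter 3: u=1.598964  f(a)=+1.422e-02  f'(a)=-3.489e+00  a ← 55.727010 − (+1.422e-02/-3.489e+00) = 55.731085
iter 4: u=1.598847  f(a)=+1.807e-06  f'(a)=-3.488e+00  a ← 55.731085 − (+1.807e-06/-3.488e+00) = 55.731086
iter 5: u=1.598847  f(a)=+0.000e+00  f'(a)=-3.488e+00  a ← 55.731086 − (+0.000e+00/-3.488e+00) = 55.731086
converged: |Δa| < 1e-12 after 5 iterations
sag = a·(cosh(S/(2a)) − 1) = 55.731086·(cosh(1.598847) − 1) = 87.761303
T_max/T_min = cosh(S/(2a)) = 2.574728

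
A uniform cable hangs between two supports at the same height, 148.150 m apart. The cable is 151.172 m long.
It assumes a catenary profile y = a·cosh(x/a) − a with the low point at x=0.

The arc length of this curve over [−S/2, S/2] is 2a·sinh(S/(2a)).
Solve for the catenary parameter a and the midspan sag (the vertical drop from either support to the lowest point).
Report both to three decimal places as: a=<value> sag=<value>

seed: a₀ = √(S³/(24(L−S))) = √(148.150³/(24·3.022)) = 211.738403
iter 1: u=0.349842  f(a)=+1.855e-02  f'(a)=-2.890e-02  a ← 211.738403 − (+1.855e-02/-2.890e-02) = 212.380268
iter 2: u=0.348785  f(a)=+8.468e-05  f'(a)=-2.863e-02  a ← 212.380268 − (+8.468e-05/-2.863e-02) = 212.383225
iter 3: u=0.348780  f(a)=+1.783e-09  f'(a)=-2.863e-02  a ← 212.383225 − (+1.783e-09/-2.863e-02) = 212.383225
iter 4: u=0.348780  f(a)=+0.000e+00  f'(a)=-2.863e-02  a ← 212.383225 − (+0.000e+00/-2.863e-02) = 212.383225
converged: |Δa| < 1e-12 after 4 iterations
sag = a·(cosh(S/(2a)) − 1) = 212.383225·(cosh(0.348780) − 1) = 13.049421
T_max/T_min = cosh(S/(2a)) = 1.061443

a=212.383 sag=13.049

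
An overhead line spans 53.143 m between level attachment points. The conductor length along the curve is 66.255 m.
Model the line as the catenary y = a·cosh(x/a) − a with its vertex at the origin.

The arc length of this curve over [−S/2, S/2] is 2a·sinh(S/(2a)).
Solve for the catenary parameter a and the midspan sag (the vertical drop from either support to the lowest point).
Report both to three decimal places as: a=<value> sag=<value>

seed: a₀ = √(S³/(24(L−S))) = √(53.143³/(24·13.112)) = 21.838812
iter 1: u=1.216710  f(a)=+1.005e+00  f'(a)=-1.388e+00  a ← 21.838812 − (+1.005e+00/-1.388e+00) = 22.563091
iter 2: u=1.177653  f(a)=+5.219e-02  f'(a)=-1.248e+00  a ← 22.563091 − (+5.219e-02/-1.248e+00) = 22.604923
iter 3: u=1.175474  f(a)=+1.576e-04  f'(a)=-1.240e+00  a ← 22.604923 − (+1.576e-04/-1.240e+00) = 22.605050
iter 4: u=1.175467  f(a)=+1.447e-09  f'(a)=-1.240e+00  a ← 22.605050 − (+1.447e-09/-1.240e+00) = 22.605050
iter 5: u=1.175467  f(a)=+2.842e-14  f'(a)=-1.240e+00  a ← 22.605050 − (+2.842e-14/-1.240e+00) = 22.605050
converged: |Δa| < 1e-12 after 5 iterations
sag = a·(cosh(S/(2a)) − 1) = 22.605050·(cosh(1.175467) − 1) = 17.500056
T_max/T_min = cosh(S/(2a)) = 1.774166

a=22.605 sag=17.500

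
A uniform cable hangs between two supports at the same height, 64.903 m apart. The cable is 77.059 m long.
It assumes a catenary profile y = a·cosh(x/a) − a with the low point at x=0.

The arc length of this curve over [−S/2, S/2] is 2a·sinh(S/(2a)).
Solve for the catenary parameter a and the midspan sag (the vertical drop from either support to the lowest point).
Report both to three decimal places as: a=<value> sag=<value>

seed: a₀ = √(S³/(24(L−S))) = √(64.903³/(24·12.156)) = 30.612316
iter 1: u=1.060080  f(a)=+7.016e-01  f'(a)=-8.871e-01  a ← 30.612316 − (+7.016e-01/-8.871e-01) = 31.403201
iter 2: u=1.033382  f(a)=+2.811e-02  f'(a)=-8.173e-01  a ← 31.403201 − (+2.811e-02/-8.173e-01) = 31.437593
iter 3: u=1.032251  f(a)=+4.929e-05  f'(a)=-8.144e-01  a ← 31.437593 − (+4.929e-05/-8.144e-01) = 31.437653
iter 4: u=1.032249  f(a)=+1.522e-10  f'(a)=-8.144e-01  a ← 31.437653 − (+1.522e-10/-8.144e-01) = 31.437653
iter 5: u=1.032249  f(a)=-1.421e-14  f'(a)=-8.144e-01  a ← 31.437653 − (-1.421e-14/-8.144e-01) = 31.437653
converged: |Δa| < 1e-12 after 5 iterations
sag = a·(cosh(S/(2a)) − 1) = 31.437653·(cosh(1.032249) − 1) = 18.290090
T_max/T_min = cosh(S/(2a)) = 1.581789

a=31.438 sag=18.290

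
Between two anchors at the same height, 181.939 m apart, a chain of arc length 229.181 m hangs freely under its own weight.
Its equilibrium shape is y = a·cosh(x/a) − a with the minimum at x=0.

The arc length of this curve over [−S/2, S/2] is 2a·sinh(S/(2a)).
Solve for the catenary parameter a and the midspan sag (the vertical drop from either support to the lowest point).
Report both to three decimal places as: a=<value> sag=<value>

seed: a₀ = √(S³/(24(L−S))) = √(181.939³/(24·47.242)) = 72.881776
iter 1: u=1.248179  f(a)=+3.820e+00  f'(a)=-1.510e+00  a ← 72.881776 − (+3.820e+00/-1.510e+00) = 75.411369
iter 2: u=1.206310  f(a)=+2.079e-01  f'(a)=-1.350e+00  a ← 75.411369 − (+2.079e-01/-1.350e+00) = 75.565382
iter 3: u=1.203852  f(a)=+6.940e-04  f'(a)=-1.341e+00  a ← 75.565382 − (+6.940e-04/-1.341e+00) = 75.565900
iter 4: u=1.203843  f(a)=+7.794e-09  f'(a)=-1.341e+00  a ← 75.565900 − (+7.794e-09/-1.341e+00) = 75.565900
iter 5: u=1.203843  f(a)=+0.000e+00  f'(a)=-1.341e+00  a ← 75.565900 − (+0.000e+00/-1.341e+00) = 75.565900
converged: |Δa| < 1e-12 after 5 iterations
sag = a·(cosh(S/(2a)) − 1) = 75.565900·(cosh(1.203843) − 1) = 61.697307
T_max/T_min = cosh(S/(2a)) = 1.816470

a=75.566 sag=61.697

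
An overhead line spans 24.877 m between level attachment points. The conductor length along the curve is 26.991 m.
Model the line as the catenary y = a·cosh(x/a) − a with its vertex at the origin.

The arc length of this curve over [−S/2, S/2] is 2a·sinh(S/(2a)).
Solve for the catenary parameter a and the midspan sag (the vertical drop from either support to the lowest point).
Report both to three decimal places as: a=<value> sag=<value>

a=17.637 sag=4.571

seed: a₀ = √(S³/(24(L−S))) = √(24.877³/(24·2.114)) = 17.419629
iter 1: u=0.714051  f(a)=+5.455e-02  f'(a)=-2.553e-01  a ← 17.419629 − (+5.455e-02/-2.553e-01) = 17.633292
iter 2: u=0.705399  f(a)=+1.020e-03  f'(a)=-2.459e-01  a ← 17.633292 − (+1.020e-03/-2.459e-01) = 17.637441
iter 3: u=0.705233  f(a)=+3.716e-07  f'(a)=-2.457e-01  a ← 17.637441 − (+3.716e-07/-2.457e-01) = 17.637442
iter 4: u=0.705233  f(a)=+4.263e-14  f'(a)=-2.457e-01  a ← 17.637442 − (+4.263e-14/-2.457e-01) = 17.637442
converged: |Δa| < 1e-12 after 4 iterations
sag = a·(cosh(S/(2a)) − 1) = 17.637442·(cosh(0.705233) − 1) = 4.570842
T_max/T_min = cosh(S/(2a)) = 1.259156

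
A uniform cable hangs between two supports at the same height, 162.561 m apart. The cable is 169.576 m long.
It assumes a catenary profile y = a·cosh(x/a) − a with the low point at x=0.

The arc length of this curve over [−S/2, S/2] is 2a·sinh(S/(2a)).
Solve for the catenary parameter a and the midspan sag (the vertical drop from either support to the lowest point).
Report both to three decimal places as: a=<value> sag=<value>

a=160.761 sag=20.989

seed: a₀ = √(S³/(24(L−S))) = √(162.561³/(24·7.015)) = 159.736839
iter 1: u=0.508840  f(a)=+9.138e-02  f'(a)=-9.013e-02  a ← 159.736839 − (+9.138e-02/-9.013e-02) = 160.750710
iter 2: u=0.505631  f(a)=+8.773e-04  f'(a)=-8.840e-02  a ← 160.750710 − (+8.773e-04/-8.840e-02) = 160.760634
iter 3: u=0.505600  f(a)=+8.261e-08  f'(a)=-8.839e-02  a ← 160.760634 − (+8.261e-08/-8.839e-02) = 160.760635
iter 4: u=0.505600  f(a)=-2.842e-14  f'(a)=-8.839e-02  a ← 160.760635 − (-2.842e-14/-8.839e-02) = 160.760635
converged: |Δa| < 1e-12 after 4 iterations
sag = a·(cosh(S/(2a)) − 1) = 160.760635·(cosh(0.505600) − 1) = 20.989157
T_max/T_min = cosh(S/(2a)) = 1.130562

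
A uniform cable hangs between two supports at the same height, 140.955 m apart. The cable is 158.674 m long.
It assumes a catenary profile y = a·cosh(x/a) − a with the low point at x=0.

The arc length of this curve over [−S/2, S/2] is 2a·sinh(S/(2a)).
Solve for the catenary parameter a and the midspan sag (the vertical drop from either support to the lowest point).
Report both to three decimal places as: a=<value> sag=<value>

seed: a₀ = √(S³/(24(L−S))) = √(140.955³/(24·17.719)) = 81.151304
iter 1: u=0.868470  f(a)=+6.803e-01  f'(a)=-4.705e-01  a ← 81.151304 − (+6.803e-01/-4.705e-01) = 82.597227
iter 2: u=0.853267  f(a)=+1.861e-02  f'(a)=-4.451e-01  a ← 82.597227 − (+1.861e-02/-4.451e-01) = 82.639036
iter 3: u=0.852835  f(a)=+1.479e-05  f'(a)=-4.444e-01  a ← 82.639036 − (+1.479e-05/-4.444e-01) = 82.639069
iter 4: u=0.852835  f(a)=+9.379e-12  f'(a)=-4.444e-01  a ← 82.639069 − (+9.379e-12/-4.444e-01) = 82.639069
converged: |Δa| < 1e-12 after 4 iterations
sag = a·(cosh(S/(2a)) − 1) = 82.639069·(cosh(0.852835) − 1) = 31.919105
T_max/T_min = cosh(S/(2a)) = 1.386247

a=82.639 sag=31.919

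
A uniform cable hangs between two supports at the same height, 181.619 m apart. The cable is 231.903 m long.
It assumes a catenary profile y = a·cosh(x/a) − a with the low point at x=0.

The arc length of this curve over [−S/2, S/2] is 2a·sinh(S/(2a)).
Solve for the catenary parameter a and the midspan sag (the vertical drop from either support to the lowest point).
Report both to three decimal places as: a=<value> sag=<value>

a=73.214 sag=63.918

seed: a₀ = √(S³/(24(L−S))) = √(181.619³/(24·50.284)) = 70.456553
iter 1: u=1.288872  f(a)=+4.346e+00  f'(a)=-1.679e+00  a ← 70.456553 − (+4.346e+00/-1.679e+00) = 73.044779
iter 2: u=1.243203  f(a)=+2.509e-01  f'(a)=-1.490e+00  a ← 73.044779 − (+2.509e-01/-1.490e+00) = 73.213172
iter 3: u=1.240344  f(a)=+9.502e-04  f'(a)=-1.479e+00  a ← 73.213172 − (+9.502e-04/-1.479e+00) = 73.213814
iter 4: u=1.240333  f(a)=+1.374e-08  f'(a)=-1.479e+00  a ← 73.213814 − (+1.374e-08/-1.479e+00) = 73.213814
iter 5: u=1.240333  f(a)=+0.000e+00  f'(a)=-1.479e+00  a ← 73.213814 − (+0.000e+00/-1.479e+00) = 73.213814
converged: |Δa| < 1e-12 after 5 iterations
sag = a·(cosh(S/(2a)) − 1) = 73.213814·(cosh(1.240333) − 1) = 63.917557
T_max/T_min = cosh(S/(2a)) = 1.873026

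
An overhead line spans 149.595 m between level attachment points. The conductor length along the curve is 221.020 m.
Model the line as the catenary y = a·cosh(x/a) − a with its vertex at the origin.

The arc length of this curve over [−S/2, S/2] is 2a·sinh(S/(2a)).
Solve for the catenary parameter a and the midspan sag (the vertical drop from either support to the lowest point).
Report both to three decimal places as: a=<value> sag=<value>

seed: a₀ = √(S³/(24(L−S))) = √(149.595³/(24·71.425)) = 44.192124
iter 1: u=1.692553  f(a)=+1.096e+01  f'(a)=-4.258e+00  a ← 44.192124 − (+1.096e+01/-4.258e+00) = 46.765137
iter 2: u=1.599429  f(a)=+1.030e+00  f'(a)=-3.492e+00  a ← 46.765137 − (+1.030e+00/-3.492e+00) = 47.060011
iter 3: u=1.589407  f(a)=+1.118e-02  f'(a)=-3.417e+00  a ← 47.060011 − (+1.118e-02/-3.417e+00) = 47.063284
iter 4: u=1.589296  f(a)=+1.350e-06  f'(a)=-3.416e+00  a ← 47.063284 − (+1.350e-06/-3.416e+00) = 47.063284
iter 5: u=1.589296  f(a)=+0.000e+00  f'(a)=-3.416e+00  a ← 47.063284 − (+0.000e+00/-3.416e+00) = 47.063284
converged: |Δa| < 1e-12 after 5 iterations
sag = a·(cosh(S/(2a)) − 1) = 47.063284·(cosh(1.589296) − 1) = 73.050882
T_max/T_min = cosh(S/(2a)) = 2.552184

a=47.063 sag=73.051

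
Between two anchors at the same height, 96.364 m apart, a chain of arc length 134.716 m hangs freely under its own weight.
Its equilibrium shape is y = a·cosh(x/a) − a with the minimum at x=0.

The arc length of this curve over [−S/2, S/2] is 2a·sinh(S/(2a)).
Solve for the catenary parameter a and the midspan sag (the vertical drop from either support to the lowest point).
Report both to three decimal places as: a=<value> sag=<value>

seed: a₀ = √(S³/(24(L−S))) = √(96.364³/(24·38.352)) = 31.179748
iter 1: u=1.545298  f(a)=+4.848e+00  f'(a)=-3.100e+00  a ← 31.179748 − (+4.848e+00/-3.100e+00) = 32.743774
iter 2: u=1.471486  f(a)=+3.887e-01  f'(a)=-2.621e+00  a ← 32.743774 − (+3.887e-01/-2.621e+00) = 32.892065
iter 3: u=1.464852  f(a)=+2.979e-03  f'(a)=-2.581e+00  a ← 32.892065 − (+2.979e-03/-2.581e+00) = 32.893219
iter 4: u=1.464800  f(a)=+1.780e-07  f'(a)=-2.581e+00  a ← 32.893219 − (+1.780e-07/-2.581e+00) = 32.893219
iter 5: u=1.464800  f(a)=+0.000e+00  f'(a)=-2.581e+00  a ← 32.893219 − (+0.000e+00/-2.581e+00) = 32.893219
converged: |Δa| < 1e-12 after 5 iterations
sag = a·(cosh(S/(2a)) − 1) = 32.893219·(cosh(1.464800) − 1) = 42.067197
T_max/T_min = cosh(S/(2a)) = 2.278902

a=32.893 sag=42.067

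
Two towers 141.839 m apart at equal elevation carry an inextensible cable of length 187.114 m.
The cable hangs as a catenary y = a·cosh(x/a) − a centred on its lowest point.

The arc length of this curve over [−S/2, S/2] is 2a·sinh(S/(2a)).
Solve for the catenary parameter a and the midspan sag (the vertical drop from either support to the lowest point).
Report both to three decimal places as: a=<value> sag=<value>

a=53.539 sag=54.254

seed: a₀ = √(S³/(24(L−S))) = √(141.839³/(24·45.275)) = 51.245843
iter 1: u=1.383907  f(a)=+4.539e+00  f'(a)=-2.129e+00  a ← 51.245843 − (+4.539e+00/-2.129e+00) = 53.377265
iter 2: u=1.328646  f(a)=+2.985e-01  f'(a)=-1.858e+00  a ← 53.377265 − (+2.985e-01/-1.858e+00) = 53.537960
iter 3: u=1.324658  f(a)=+1.492e-03  f'(a)=-1.839e+00  a ← 53.537960 − (+1.492e-03/-1.839e+00) = 53.538771
iter 4: u=1.324638  f(a)=+3.772e-08  f'(a)=-1.839e+00  a ← 53.538771 − (+3.772e-08/-1.839e+00) = 53.538771
iter 5: u=1.324638  f(a)=+0.000e+00  f'(a)=-1.839e+00  a ← 53.538771 − (+0.000e+00/-1.839e+00) = 53.538771
converged: |Δa| < 1e-12 after 5 iterations
sag = a·(cosh(S/(2a)) − 1) = 53.538771·(cosh(1.324638) − 1) = 54.254143
T_max/T_min = cosh(S/(2a)) = 2.013362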